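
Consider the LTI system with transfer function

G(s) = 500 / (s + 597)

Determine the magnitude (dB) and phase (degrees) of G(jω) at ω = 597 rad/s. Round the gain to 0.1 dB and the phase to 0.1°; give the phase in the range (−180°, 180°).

-4.6 dB, -45.0°

Substitute s = j597:
Numerator: 500 = 500 + j0
Denominator: (j597) + 597 = 597 + j597
|N| = √(500² + 0²) ≈ 500, ∠N ≈ 0.00°
|D| = √(597² + 597²) ≈ 844.29, ∠D ≈ 45.00°
|G| = 500 / 844.29 ≈ 0.59221
Gain = 20 log₁₀(0.59221) ≈ -4.55 dB
∠G = 0.00° − 45.00° = -45.00°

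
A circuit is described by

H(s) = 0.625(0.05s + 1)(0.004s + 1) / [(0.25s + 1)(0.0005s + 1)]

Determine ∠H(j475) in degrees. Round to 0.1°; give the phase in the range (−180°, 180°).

At ω = 475 rad/s:
zero (1 + j475·0.05) = 1 + j23.75 → |·| ≈ 23.771, ∠ ≈ 87.59°
zero (1 + j475·0.004) = 1 + j1.9 → |·| ≈ 2.1471, ∠ ≈ 62.24°
pole (1 + j475·0.25) = 1 + j118.75 → |·| ≈ 118.75, ∠ ≈ 89.52°
pole (1 + j475·0.0005) = 1 + j0.2375 → |·| ≈ 1.0278, ∠ ≈ 13.36°
∠H = (87.59° + 62.24°) − (89.52° + 13.36°) = 46.95°

47.0°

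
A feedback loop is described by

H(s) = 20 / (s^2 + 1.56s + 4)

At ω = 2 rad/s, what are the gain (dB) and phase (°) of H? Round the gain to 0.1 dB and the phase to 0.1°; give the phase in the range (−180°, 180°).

At s = jω = j2:
quadratic: (j2)² + 1.56·j2 + 4 = 0 + j3.12 → |·| ≈ 3.12, ∠ ≈ 90.00°
|H| = 20 / 3.12 ≈ 6.4103
Gain = 20 log₁₀(6.4103) ≈ 16.14 dB
∠H = 0.00° − 90.00° = -90.00°

16.1 dB, -90.0°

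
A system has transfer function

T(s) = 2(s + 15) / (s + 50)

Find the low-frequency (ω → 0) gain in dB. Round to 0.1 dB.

-4.4 dB

T(0) = 2·15 / (50) = 0.6
20 log₁₀(0.6) ≈ -4.44 dB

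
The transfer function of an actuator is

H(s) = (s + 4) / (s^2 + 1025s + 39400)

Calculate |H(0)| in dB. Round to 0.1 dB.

-79.9 dB

H(0) = 4 / 39400 ≈ 0.00010152
20 log₁₀(0.00010152) ≈ -79.87 dB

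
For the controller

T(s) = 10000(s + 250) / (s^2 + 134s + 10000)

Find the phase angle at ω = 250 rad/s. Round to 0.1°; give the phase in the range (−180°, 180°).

-102.5°

At s = jω = j250:
zero (s+250): 250 + j250 → |·| = √(250²+250²) = √125000 ≈ 353.55, ∠ = arctan(250/250) ≈ 45.00°
quadratic: (j250)² + 134·j250 + 10000 = -52500 + j33500 → |·| ≈ 62278, ∠ ≈ 147.46°
∠T = 45.00° − 147.46° = -102.46°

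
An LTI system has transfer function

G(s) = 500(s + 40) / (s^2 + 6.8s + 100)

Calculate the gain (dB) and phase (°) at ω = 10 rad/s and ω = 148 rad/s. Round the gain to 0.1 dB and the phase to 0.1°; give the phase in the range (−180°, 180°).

At s = jω = j10:
zero (s+40): 40 + j10 → |·| = √(40²+10²) = √1700 ≈ 41.231, ∠ = arctan(10/40) ≈ 14.04°
quadratic: (j10)² + 6.8·j10 + 100 = 0 + j68 → |·| ≈ 68, ∠ ≈ 90.00°
|G| = 500 · 41.231 / 68 ≈ 303.17
Gain = 20 log₁₀(303.17) ≈ 49.63 dB
∠G = 14.04° − 90.00° = -75.96°

At s = jω = j148:
zero (s+40): 40 + j148 → |·| = √(40²+148²) = √23504 ≈ 153.31, ∠ = arctan(148/40) ≈ 74.88°
quadratic: (j148)² + 6.8·j148 + 100 = -21804 + j1006.4 → |·| ≈ 21827, ∠ ≈ 177.36°
|G| = 500 · 153.31 / 21827 ≈ 3.5119
Gain = 20 log₁₀(3.5119) ≈ 10.91 dB
∠G = 74.88° − 177.36° = -102.48°

ω = 10: 49.6 dB, -76.0°; ω = 148: 10.9 dB, -102.5°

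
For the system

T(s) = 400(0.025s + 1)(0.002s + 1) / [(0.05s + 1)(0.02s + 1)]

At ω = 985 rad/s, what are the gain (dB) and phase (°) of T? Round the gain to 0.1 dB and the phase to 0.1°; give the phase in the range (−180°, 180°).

At ω = 985 rad/s:
zero (1 + j985·0.025) = 1 + j24.625 → |·| ≈ 24.645, ∠ ≈ 87.67°
zero (1 + j985·0.002) = 1 + j1.97 → |·| ≈ 2.2093, ∠ ≈ 63.09°
pole (1 + j985·0.05) = 1 + j49.25 → |·| ≈ 49.26, ∠ ≈ 88.84°
pole (1 + j985·0.02) = 1 + j19.7 → |·| ≈ 19.725, ∠ ≈ 87.09°
|T| = 400 · 24.645 · 2.2093 / (49.26 · 19.725) ≈ 22.415
Gain = 20 log₁₀(22.415) ≈ 27.01 dB
∠T = (87.67° + 63.09°) − (88.84° + 87.09°) = -25.17°

27.0 dB, -25.2°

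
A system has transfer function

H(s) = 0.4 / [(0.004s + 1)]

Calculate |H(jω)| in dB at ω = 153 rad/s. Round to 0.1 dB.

-9.3 dB

At ω = 153 rad/s:
pole (1 + j153·0.004) = 1 + j0.612 → |·| ≈ 1.1724, ∠ ≈ 31.47°
|H| = 0.4 · 1 / (1.1724) ≈ 0.34118
Gain = 20 log₁₀(0.34118) ≈ -9.34 dB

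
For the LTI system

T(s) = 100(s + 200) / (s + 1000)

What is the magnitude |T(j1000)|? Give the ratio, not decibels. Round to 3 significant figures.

At s = jω = j1000:
zero (s+200): 200 + j1000 → |·| = √(200²+1000²) = √1040000 ≈ 1019.8, ∠ = arctan(1000/200) ≈ 78.69°
pole (s+1000): 1000 + j1000 → |·| = √(1000²+1000²) = √2000000 ≈ 1414.2, ∠ = arctan(1000/1000) ≈ 45.00°
|T| = 100 · 1019.8 / 1414.2 ≈ 72.111

72.1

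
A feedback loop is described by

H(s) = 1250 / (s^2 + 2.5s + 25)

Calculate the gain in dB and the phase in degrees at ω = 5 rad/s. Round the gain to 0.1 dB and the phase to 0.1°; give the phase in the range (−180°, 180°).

At s = jω = j5:
quadratic: (j5)² + 2.5·j5 + 25 = 0 + j12.5 → |·| ≈ 12.5, ∠ ≈ 90.00°
|H| = 1250 / 12.5 ≈ 100
Gain = 20 log₁₀(100) ≈ 40.00 dB
∠H = 0.00° − 90.00° = -90.00°

40.0 dB, -90.0°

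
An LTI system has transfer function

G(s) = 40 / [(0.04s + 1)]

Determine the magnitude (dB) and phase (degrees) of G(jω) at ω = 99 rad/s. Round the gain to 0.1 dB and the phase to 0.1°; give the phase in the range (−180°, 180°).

19.8 dB, -75.8°

At ω = 99 rad/s:
pole (1 + j99·0.04) = 1 + j3.96 → |·| ≈ 4.0843, ∠ ≈ 75.83°
|G| = 40 · 1 / (4.0843) ≈ 9.7936
Gain = 20 log₁₀(9.7936) ≈ 19.82 dB
∠G = (0°) − (75.83°) = -75.83°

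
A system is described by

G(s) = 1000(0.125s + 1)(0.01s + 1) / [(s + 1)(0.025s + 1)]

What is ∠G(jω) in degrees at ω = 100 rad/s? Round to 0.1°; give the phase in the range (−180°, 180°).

-27.2°

At ω = 100 rad/s:
zero (1 + j100·0.125) = 1 + j12.5 → |·| ≈ 12.54, ∠ ≈ 85.43°
zero (1 + j100·0.01) = 1 + j1 → |·| ≈ 1.4142, ∠ ≈ 45.00°
pole (1 + j100·1) = 1 + j100 → |·| ≈ 100, ∠ ≈ 89.43°
pole (1 + j100·0.025) = 1 + j2.5 → |·| ≈ 2.6926, ∠ ≈ 68.20°
∠G = (85.43° + 45.00°) − (89.43° + 68.20°) = -27.20°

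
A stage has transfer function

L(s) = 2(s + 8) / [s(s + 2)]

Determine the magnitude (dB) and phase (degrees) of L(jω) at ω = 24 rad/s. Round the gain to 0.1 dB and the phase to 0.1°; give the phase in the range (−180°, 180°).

At s = jω = j24:
zero (s+8): 8 + j24 → |·| = √(8²+24²) = √640 ≈ 25.298, ∠ = arctan(24/8) ≈ 71.57°
pole (s+2): 2 + j24 → |·| = √(2²+24²) = √580 ≈ 24.083, ∠ = arctan(24/2) ≈ 85.24°
pole at origin: |s| = 24, ∠ = 90.00° (in denominator)
|L| = 2 · 25.298 / 577.99 ≈ 0.087538
Gain = 20 log₁₀(0.087538) ≈ -21.16 dB
∠L = 71.57° − 175.24° = -103.67°

-21.2 dB, -103.7°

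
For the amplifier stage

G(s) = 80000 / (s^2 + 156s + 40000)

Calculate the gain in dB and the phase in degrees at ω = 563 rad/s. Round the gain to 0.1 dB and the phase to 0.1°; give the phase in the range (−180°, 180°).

At s = jω = j563:
quadratic: (j563)² + 156·j563 + 40000 = -276969 + j87828 → |·| ≈ 2.9056e+05, ∠ ≈ 162.41°
|G| = 80000 / 2.9056e+05 ≈ 0.27533
Gain = 20 log₁₀(0.27533) ≈ -11.20 dB
∠G = 0.00° − 162.41° = -162.41°

-11.2 dB, -162.4°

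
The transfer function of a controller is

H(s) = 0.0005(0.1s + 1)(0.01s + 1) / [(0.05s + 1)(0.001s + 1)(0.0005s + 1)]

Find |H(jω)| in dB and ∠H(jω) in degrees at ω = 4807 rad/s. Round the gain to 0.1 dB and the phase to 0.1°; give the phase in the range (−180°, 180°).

-48.5 dB, -56.7°

At ω = 4807 rad/s:
zero (1 + j4807·0.1) = 1 + j480.7 → |·| ≈ 480.7, ∠ ≈ 89.88°
zero (1 + j4807·0.01) = 1 + j48.07 → |·| ≈ 48.08, ∠ ≈ 88.81°
pole (1 + j4807·0.05) = 1 + j240.35 → |·| ≈ 240.35, ∠ ≈ 89.76°
pole (1 + j4807·0.001) = 1 + j4.807 → |·| ≈ 4.9099, ∠ ≈ 78.25°
pole (1 + j4807·0.0005) = 1 + j2.4035 → |·| ≈ 2.6032, ∠ ≈ 67.41°
|H| = 0.0005 · 480.7 · 48.08 / (240.35 · 4.9099 · 2.6032) ≈ 0.0037617
Gain = 20 log₁₀(0.0037617) ≈ -48.49 dB
∠H = (89.88° + 88.81°) − (89.76° + 78.25° + 67.41°) = -56.73°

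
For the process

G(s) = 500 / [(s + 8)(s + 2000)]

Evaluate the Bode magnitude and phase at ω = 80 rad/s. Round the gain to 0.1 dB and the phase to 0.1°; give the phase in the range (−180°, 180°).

-50.2 dB, -86.6°

At s = jω = j80:
pole (s+8): 8 + j80 → |·| = √(8²+80²) = √6464 ≈ 80.399, ∠ = arctan(80/8) ≈ 84.29°
pole (s+2000): 2000 + j80 → |·| = √(2000²+80²) = √4006400 ≈ 2001.6, ∠ = arctan(80/2000) ≈ 2.29°
|G| = 500 / 1.6093e+05 ≈ 0.0031069
Gain = 20 log₁₀(0.0031069) ≈ -50.15 dB
∠G = 0.00° − 86.58° = -86.58°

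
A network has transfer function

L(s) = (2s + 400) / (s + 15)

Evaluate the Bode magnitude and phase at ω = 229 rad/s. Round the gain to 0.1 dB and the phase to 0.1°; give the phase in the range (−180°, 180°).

8.5 dB, -37.4°

Substitute s = j229:
Numerator: 2(j229) + 400 = 400 + j458
Denominator: (j229) + 15 = 15 + j229
|N| = √(400² + 458²) ≈ 608.08, ∠N ≈ 48.87°
|D| = √(15² + 229²) ≈ 229.49, ∠D ≈ 86.25°
|L| = 608.08 / 229.49 ≈ 2.6497
Gain = 20 log₁₀(2.6497) ≈ 8.46 dB
∠L = 48.87° − 86.25° = -37.38°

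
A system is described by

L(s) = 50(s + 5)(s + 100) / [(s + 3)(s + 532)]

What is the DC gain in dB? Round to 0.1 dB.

23.9 dB

L(0) = 50·5·100 / (3·532) ≈ 15.664
20 log₁₀(15.664) ≈ 23.90 dB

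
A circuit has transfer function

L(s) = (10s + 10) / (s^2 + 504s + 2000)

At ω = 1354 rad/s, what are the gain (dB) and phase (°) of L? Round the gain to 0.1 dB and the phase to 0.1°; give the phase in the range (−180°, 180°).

-43.2 dB, -69.6°

Substitute s = j1354:
Numerator: 10(j1354) + 10 = 10 + j13540
Denominator: (j1354)^2 + 504(j1354) + 2000 = -1831316 + j682416
|N| = √(10² + 13540²) ≈ 13540, ∠N ≈ 89.96°
|D| = √(1831316² + 682416²) ≈ 1.9543e+06, ∠D ≈ 159.56°
|L| = 13540 / 1.9543e+06 ≈ 0.0069283
Gain = 20 log₁₀(0.0069283) ≈ -43.19 dB
∠L = 89.96° − 159.56° = -69.60°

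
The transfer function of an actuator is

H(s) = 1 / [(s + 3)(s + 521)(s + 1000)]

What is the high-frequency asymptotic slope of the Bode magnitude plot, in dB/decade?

Each pole contributes −20 dB/decade at high frequency; each zero contributes +20 dB/decade.
Net: 0 zero(s) − 3 pole(s) → -60 dB/decade.

-60 dB/decade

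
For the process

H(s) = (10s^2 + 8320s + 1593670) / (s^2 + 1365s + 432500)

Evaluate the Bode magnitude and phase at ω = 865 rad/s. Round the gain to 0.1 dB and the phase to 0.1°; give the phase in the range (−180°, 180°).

Substitute s = j865:
Numerator: 10(j865)^2 + 8320(j865) + 1593670 = -5888580 + j7196800
Denominator: (j865)^2 + 1365(j865) + 432500 = -315725 + j1180725
|N| = √(5888580² + 7196800²) ≈ 9.2989e+06, ∠N ≈ 129.29°
|D| = √(315725² + 1180725²) ≈ 1.2222e+06, ∠D ≈ 104.97°
|H| = 9.2989e+06 / 1.2222e+06 ≈ 7.6083
Gain = 20 log₁₀(7.6083) ≈ 17.63 dB
∠H = 129.29° − 104.97° = 24.32°

17.6 dB, 24.3°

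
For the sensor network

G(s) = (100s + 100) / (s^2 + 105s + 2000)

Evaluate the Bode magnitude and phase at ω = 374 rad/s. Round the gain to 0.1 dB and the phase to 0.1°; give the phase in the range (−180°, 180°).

Substitute s = j374:
Numerator: 100(j374) + 100 = 100 + j37400
Denominator: (j374)^2 + 105(j374) + 2000 = -137876 + j39270
|N| = √(100² + 37400²) ≈ 37400, ∠N ≈ 89.85°
|D| = √(137876² + 39270²) ≈ 1.4336e+05, ∠D ≈ 164.10°
|G| = 37400 / 1.4336e+05 ≈ 0.26088
Gain = 20 log₁₀(0.26088) ≈ -11.67 dB
∠G = 89.85° − 164.10° = -74.25°

-11.7 dB, -74.3°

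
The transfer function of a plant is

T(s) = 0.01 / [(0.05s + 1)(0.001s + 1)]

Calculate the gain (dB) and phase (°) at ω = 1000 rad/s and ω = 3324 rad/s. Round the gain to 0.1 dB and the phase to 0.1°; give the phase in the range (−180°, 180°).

At ω = 1000 rad/s:
pole (1 + j1000·0.05) = 1 + j50 → |·| ≈ 50.01, ∠ ≈ 88.85°
pole (1 + j1000·0.001) = 1 + j1 → |·| ≈ 1.4142, ∠ ≈ 45.00°
|T| = 0.01 · 1 / (50.01 · 1.4142) ≈ 0.00014139
Gain = 20 log₁₀(0.00014139) ≈ -76.99 dB
∠T = (0°) − (88.85° + 45.00°) = -133.85°

At ω = 3324 rad/s:
pole (1 + j3324·0.05) = 1 + j166.2 → |·| ≈ 166.2, ∠ ≈ 89.66°
pole (1 + j3324·0.001) = 1 + j3.324 → |·| ≈ 3.4712, ∠ ≈ 73.26°
|T| = 0.01 · 1 / (166.2 · 3.4712) ≈ 1.7334e-05
Gain = 20 log₁₀(1.7334e-05) ≈ -95.22 dB
∠T = (0°) − (89.66° + 73.26°) = -162.92°

ω = 1000: -77.0 dB, -133.9°; ω = 3324: -95.2 dB, -162.9°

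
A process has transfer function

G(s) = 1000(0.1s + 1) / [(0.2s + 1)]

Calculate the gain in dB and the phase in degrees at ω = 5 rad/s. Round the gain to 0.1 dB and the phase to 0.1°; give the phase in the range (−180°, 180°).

At ω = 5 rad/s:
zero (1 + j5·0.1) = 1 + j0.5 → |·| ≈ 1.118, ∠ ≈ 26.57°
pole (1 + j5·0.2) = 1 + j1 → |·| ≈ 1.4142, ∠ ≈ 45.00°
|G| = 1000 · 1.118 / (1.4142) ≈ 790.55
Gain = 20 log₁₀(790.55) ≈ 57.96 dB
∠G = (26.57°) − (45.00°) = -18.43°

58.0 dB, -18.4°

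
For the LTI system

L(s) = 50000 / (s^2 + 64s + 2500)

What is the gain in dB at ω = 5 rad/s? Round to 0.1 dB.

26.0 dB

At s = jω = j5:
quadratic: (j5)² + 64·j5 + 2500 = 2475 + j320 → |·| ≈ 2495.6, ∠ ≈ 7.37°
|L| = 50000 / 2495.6 ≈ 20.035
Gain = 20 log₁₀(20.035) ≈ 26.04 dB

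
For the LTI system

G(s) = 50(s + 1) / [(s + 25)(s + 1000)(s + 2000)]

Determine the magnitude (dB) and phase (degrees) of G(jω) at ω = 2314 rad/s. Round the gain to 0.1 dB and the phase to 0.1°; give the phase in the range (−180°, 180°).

At s = jω = j2314:
zero (s+1): 1 + j2314 → |·| = √(1²+2314²) = √5354597 ≈ 2314, ∠ = arctan(2314/1) ≈ 89.98°
pole (s+25): 25 + j2314 → |·| = √(25²+2314²) = √5355221 ≈ 2314.1, ∠ = arctan(2314/25) ≈ 89.38°
pole (s+1000): 1000 + j2314 → |·| = √(1000²+2314²) = √6354596 ≈ 2520.8, ∠ = arctan(2314/1000) ≈ 66.63°
pole (s+2000): 2000 + j2314 → |·| = √(2000²+2314²) = √9354596 ≈ 3058.5, ∠ = arctan(2314/2000) ≈ 49.16°
|G| = 50 · 2314 / 1.7841e+10 ≈ 6.4851e-06
Gain = 20 log₁₀(6.4851e-06) ≈ -103.76 dB
∠G = 89.98° − 205.17° = -115.19°

-103.8 dB, -115.2°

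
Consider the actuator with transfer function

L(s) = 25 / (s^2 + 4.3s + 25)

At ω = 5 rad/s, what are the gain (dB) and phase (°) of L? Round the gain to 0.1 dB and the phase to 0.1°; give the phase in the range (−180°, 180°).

1.3 dB, -90.0°

At s = jω = j5:
quadratic: (j5)² + 4.3·j5 + 25 = 0 + j21.5 → |·| ≈ 21.5, ∠ ≈ 90.00°
|L| = 25 / 21.5 ≈ 1.1628
Gain = 20 log₁₀(1.1628) ≈ 1.31 dB
∠L = 0.00° − 90.00° = -90.00°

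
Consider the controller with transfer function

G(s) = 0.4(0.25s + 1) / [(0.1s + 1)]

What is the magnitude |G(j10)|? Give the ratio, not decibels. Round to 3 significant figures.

At ω = 10 rad/s:
zero (1 + j10·0.25) = 1 + j2.5 → |·| ≈ 2.6926, ∠ ≈ 68.20°
pole (1 + j10·0.1) = 1 + j1 → |·| ≈ 1.4142, ∠ ≈ 45.00°
|G| = 0.4 · 2.6926 / (1.4142) ≈ 0.76159

0.762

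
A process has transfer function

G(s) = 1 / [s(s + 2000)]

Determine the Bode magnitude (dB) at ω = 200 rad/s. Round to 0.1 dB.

At s = jω = j200:
pole (s+2000): 2000 + j200 → |·| = √(2000²+200²) = √4040000 ≈ 2010, ∠ = arctan(200/2000) ≈ 5.71°
pole at origin: |s| = 200, ∠ = 90.00° (in denominator)
|G| = 1 / 4.02e+05 ≈ 2.4876e-06
Gain = 20 log₁₀(2.4876e-06) ≈ -112.08 dB

-112.1 dB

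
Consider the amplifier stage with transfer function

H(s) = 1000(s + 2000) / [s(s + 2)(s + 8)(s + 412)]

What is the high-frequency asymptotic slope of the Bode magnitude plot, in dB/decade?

-60 dB/decade

Each pole contributes −20 dB/decade at high frequency; each zero contributes +20 dB/decade.
Net: 1 zero(s) − 4 pole(s) → -60 dB/decade.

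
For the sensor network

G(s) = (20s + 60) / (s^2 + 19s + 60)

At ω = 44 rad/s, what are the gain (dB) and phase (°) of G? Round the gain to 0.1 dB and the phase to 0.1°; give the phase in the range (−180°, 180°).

Substitute s = j44:
Numerator: 20(j44) + 60 = 60 + j880
Denominator: (j44)^2 + 19(j44) + 60 = -1876 + j836
|N| = √(60² + 880²) ≈ 882.04, ∠N ≈ 86.10°
|D| = √(1876² + 836²) ≈ 2053.8, ∠D ≈ 155.98°
|G| = 882.04 / 2053.8 ≈ 0.42947
Gain = 20 log₁₀(0.42947) ≈ -7.34 dB
∠G = 86.10° − 155.98° = -69.88°

-7.3 dB, -69.9°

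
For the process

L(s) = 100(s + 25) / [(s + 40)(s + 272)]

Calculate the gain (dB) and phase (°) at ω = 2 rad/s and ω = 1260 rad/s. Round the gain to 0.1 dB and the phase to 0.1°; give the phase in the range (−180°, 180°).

At s = jω = j2:
zero (s+25): 25 + j2 → |·| = √(25²+2²) = √629 ≈ 25.08, ∠ = arctan(2/25) ≈ 4.57°
pole (s+40): 40 + j2 → |·| = √(40²+2²) = √1604 ≈ 40.05, ∠ = arctan(2/40) ≈ 2.86°
pole (s+272): 272 + j2 → |·| = √(272²+2²) = √73988 ≈ 272.01, ∠ = arctan(2/272) ≈ 0.42°
|L| = 100 · 25.08 / 10894 ≈ 0.23022
Gain = 20 log₁₀(0.23022) ≈ -12.76 dB
∠L = 4.57° − 3.28° = 1.29°

At s = jω = j1260:
zero (s+25): 25 + j1260 → |·| = √(25²+1260²) = √1588225 ≈ 1260.2, ∠ = arctan(1260/25) ≈ 88.86°
pole (s+40): 40 + j1260 → |·| = √(40²+1260²) = √1589200 ≈ 1260.6, ∠ = arctan(1260/40) ≈ 88.18°
pole (s+272): 272 + j1260 → |·| = √(272²+1260²) = √1661584 ≈ 1289, ∠ = arctan(1260/272) ≈ 77.82°
|L| = 100 · 1260.2 / 1.6249e+06 ≈ 0.077556
Gain = 20 log₁₀(0.077556) ≈ -22.21 dB
∠L = 88.86° − 166.00° = -77.14°

ω = 2: -12.8 dB, 1.3°; ω = 1260: -22.2 dB, -77.1°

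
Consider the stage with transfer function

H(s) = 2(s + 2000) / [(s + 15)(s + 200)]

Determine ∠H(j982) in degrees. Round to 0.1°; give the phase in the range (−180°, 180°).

At s = jω = j982:
zero (s+2000): 2000 + j982 → |·| = √(2000²+982²) = √4964324 ≈ 2228.1, ∠ = arctan(982/2000) ≈ 26.15°
pole (s+15): 15 + j982 → |·| = √(15²+982²) = √964549 ≈ 982.11, ∠ = arctan(982/15) ≈ 89.12°
pole (s+200): 200 + j982 → |·| = √(200²+982²) = √1004324 ≈ 1002.2, ∠ = arctan(982/200) ≈ 78.49°
∠H = 26.15° − 167.61° = -141.46°

-141.5°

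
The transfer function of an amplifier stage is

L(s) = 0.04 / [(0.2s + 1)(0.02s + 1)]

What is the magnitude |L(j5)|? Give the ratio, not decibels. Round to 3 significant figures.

0.0281

At ω = 5 rad/s:
pole (1 + j5·0.2) = 1 + j1 → |·| ≈ 1.4142, ∠ ≈ 45.00°
pole (1 + j5·0.02) = 1 + j0.1 → |·| ≈ 1.005, ∠ ≈ 5.71°
|L| = 0.04 · 1 / (1.4142 · 1.005) ≈ 0.028144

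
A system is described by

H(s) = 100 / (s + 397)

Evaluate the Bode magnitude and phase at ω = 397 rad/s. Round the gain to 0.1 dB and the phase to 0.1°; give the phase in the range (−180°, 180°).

-15.0 dB, -45.0°

Substitute s = j397:
Numerator: 100 = 100 + j0
Denominator: (j397) + 397 = 397 + j397
|N| = √(100² + 0²) ≈ 100, ∠N ≈ 0.00°
|D| = √(397² + 397²) ≈ 561.44, ∠D ≈ 45.00°
|H| = 100 / 561.44 ≈ 0.17811
Gain = 20 log₁₀(0.17811) ≈ -14.99 dB
∠H = 0.00° − 45.00° = -45.00°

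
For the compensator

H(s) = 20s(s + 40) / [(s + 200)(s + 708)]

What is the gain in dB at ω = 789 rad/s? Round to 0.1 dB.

23.2 dB

At s = jω = j789:
zero (s+40): 40 + j789 → |·| = √(40²+789²) = √624121 ≈ 790.01, ∠ = arctan(789/40) ≈ 87.10°
zero at origin: s = j789 → |·| = 789, ∠ = 90.00°
pole (s+200): 200 + j789 → |·| = √(200²+789²) = √662521 ≈ 813.95, ∠ = arctan(789/200) ≈ 75.78°
pole (s+708): 708 + j789 → |·| = √(708²+789²) = √1123785 ≈ 1060.1, ∠ = arctan(789/708) ≈ 48.10°
|H| = 20 · 6.2332e+05 / 8.6287e+05 ≈ 14.448
Gain = 20 log₁₀(14.448) ≈ 23.20 dB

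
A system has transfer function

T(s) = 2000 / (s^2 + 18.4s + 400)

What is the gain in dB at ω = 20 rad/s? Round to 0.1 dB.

14.7 dB

At s = jω = j20:
quadratic: (j20)² + 18.4·j20 + 400 = 0 + j368 → |·| ≈ 368, ∠ ≈ 90.00°
|T| = 2000 / 368 ≈ 5.4348
Gain = 20 log₁₀(5.4348) ≈ 14.70 dB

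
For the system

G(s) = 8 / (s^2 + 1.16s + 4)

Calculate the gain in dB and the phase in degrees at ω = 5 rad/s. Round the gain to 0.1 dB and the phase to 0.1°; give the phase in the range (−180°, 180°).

-8.7 dB, -164.6°

At s = jω = j5:
quadratic: (j5)² + 1.16·j5 + 4 = -21 + j5.8 → |·| ≈ 21.786, ∠ ≈ 164.56°
|G| = 8 / 21.786 ≈ 0.36721
Gain = 20 log₁₀(0.36721) ≈ -8.70 dB
∠G = 0.00° − 164.56° = -164.56°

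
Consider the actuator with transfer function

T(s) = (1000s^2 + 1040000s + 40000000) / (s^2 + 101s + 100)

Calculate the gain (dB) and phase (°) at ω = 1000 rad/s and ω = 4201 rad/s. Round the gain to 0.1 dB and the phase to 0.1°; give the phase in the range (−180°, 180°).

Substitute s = j1000:
Numerator: 1000(j1000)^2 + 1040000(j1000) + 40000000 = -960000000 + j1040000000
Denominator: (j1000)^2 + 101(j1000) + 100 = -999900 + j101000
|N| = √(960000000² + 1040000000²) ≈ 1.4153e+09, ∠N ≈ 132.71°
|D| = √(999900² + 101000²) ≈ 1.005e+06, ∠D ≈ 174.23°
|T| = 1.4153e+09 / 1.005e+06 ≈ 1408.3
Gain = 20 log₁₀(1408.3) ≈ 62.97 dB
∠T = 132.71° − 174.23° = -41.52°

Substitute s = j4201:
Numerator: 1000(j4201)^2 + 1040000(j4201) + 40000000 = -17608401000 + j4369040000
Denominator: (j4201)^2 + 101(j4201) + 100 = -17648301 + j424301
|N| = √(17608401000² + 4369040000²) ≈ 1.8142e+10, ∠N ≈ 166.07°
|D| = √(17648301² + 424301²) ≈ 1.7653e+07, ∠D ≈ 178.62°
|T| = 1.8142e+10 / 1.7653e+07 ≈ 1027.7
Gain = 20 log₁₀(1027.7) ≈ 60.24 dB
∠T = 166.07° − 178.62° = -12.55°

ω = 1000: 63.0 dB, -41.5°; ω = 4201: 60.2 dB, -12.6°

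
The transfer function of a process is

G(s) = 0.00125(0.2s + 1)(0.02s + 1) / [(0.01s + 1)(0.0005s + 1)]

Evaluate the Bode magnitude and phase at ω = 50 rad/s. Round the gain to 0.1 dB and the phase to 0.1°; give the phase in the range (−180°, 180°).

At ω = 50 rad/s:
zero (1 + j50·0.2) = 1 + j10 → |·| ≈ 10.05, ∠ ≈ 84.29°
zero (1 + j50·0.02) = 1 + j1 → |·| ≈ 1.4142, ∠ ≈ 45.00°
pole (1 + j50·0.01) = 1 + j0.5 → |·| ≈ 1.118, ∠ ≈ 26.57°
pole (1 + j50·0.0005) = 1 + j0.025 → |·| ≈ 1.0003, ∠ ≈ 1.43°
|G| = 0.00125 · 10.05 · 1.4142 / (1.118 · 1.0003) ≈ 0.015886
Gain = 20 log₁₀(0.015886) ≈ -35.98 dB
∠G = (84.29° + 45.00°) − (26.57° + 1.43°) = 101.29°

-36.0 dB, 101.3°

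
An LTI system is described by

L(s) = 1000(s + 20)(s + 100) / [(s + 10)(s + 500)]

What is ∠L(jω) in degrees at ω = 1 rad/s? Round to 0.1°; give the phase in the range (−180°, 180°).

At s = jω = j1:
zero (s+20): 20 + j1 → |·| = √(20²+1²) = √401 ≈ 20.025, ∠ = arctan(1/20) ≈ 2.86°
zero (s+100): 100 + j1 → |·| = √(100²+1²) = √10001 ≈ 100, ∠ = arctan(1/100) ≈ 0.57°
pole (s+10): 10 + j1 → |·| = √(10²+1²) = √101 ≈ 10.05, ∠ = arctan(1/10) ≈ 5.71°
pole (s+500): 500 + j1 → |·| = √(500²+1²) = √250001 ≈ 500, ∠ = arctan(1/500) ≈ 0.11°
∠L = 3.43° − 5.82° = -2.39°

-2.4°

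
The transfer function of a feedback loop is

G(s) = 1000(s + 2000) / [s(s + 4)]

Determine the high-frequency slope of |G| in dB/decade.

-20 dB/decade

Each pole contributes −20 dB/decade at high frequency; each zero contributes +20 dB/decade.
Net: 1 zero(s) − 2 pole(s) → -20 dB/decade.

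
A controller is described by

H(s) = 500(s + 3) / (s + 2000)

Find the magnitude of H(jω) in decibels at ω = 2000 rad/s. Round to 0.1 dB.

At s = jω = j2000:
zero (s+3): 3 + j2000 → |·| = √(3²+2000²) = √4000009 ≈ 2000, ∠ = arctan(2000/3) ≈ 89.91°
pole (s+2000): 2000 + j2000 → |·| = √(2000²+2000²) = √8000000 ≈ 2828.4, ∠ = arctan(2000/2000) ≈ 45.00°
|H| = 500 · 2000 / 2828.4 ≈ 353.56
Gain = 20 log₁₀(353.56) ≈ 50.97 dB

51.0 dB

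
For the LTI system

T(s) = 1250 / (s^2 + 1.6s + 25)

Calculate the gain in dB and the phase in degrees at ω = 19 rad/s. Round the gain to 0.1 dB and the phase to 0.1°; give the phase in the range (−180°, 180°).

At s = jω = j19:
quadratic: (j19)² + 1.6·j19 + 25 = -336 + j30.4 → |·| ≈ 337.37, ∠ ≈ 174.83°
|T| = 1250 / 337.37 ≈ 3.7051
Gain = 20 log₁₀(3.7051) ≈ 11.38 dB
∠T = 0.00° − 174.83° = -174.83°

11.4 dB, -174.8°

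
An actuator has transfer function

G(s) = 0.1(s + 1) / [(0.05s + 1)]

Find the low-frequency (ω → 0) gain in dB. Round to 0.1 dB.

G(0) = 0.1 · 1 / 1 = 0.1
20 log₁₀(0.1) ≈ -20.00 dB

-20.0 dB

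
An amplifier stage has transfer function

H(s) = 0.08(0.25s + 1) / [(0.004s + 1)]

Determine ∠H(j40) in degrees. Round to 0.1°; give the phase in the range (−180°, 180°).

75.2°

At ω = 40 rad/s:
zero (1 + j40·0.25) = 1 + j10 → |·| ≈ 10.05, ∠ ≈ 84.29°
pole (1 + j40·0.004) = 1 + j0.16 → |·| ≈ 1.0127, ∠ ≈ 9.09°
∠H = (84.29°) − (9.09°) = 75.20°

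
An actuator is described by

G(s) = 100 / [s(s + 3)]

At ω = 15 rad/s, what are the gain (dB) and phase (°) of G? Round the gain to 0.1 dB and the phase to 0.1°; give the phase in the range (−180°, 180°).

-7.2 dB, -168.7°

At s = jω = j15:
pole (s+3): 3 + j15 → |·| = √(3²+15²) = √234 ≈ 15.297, ∠ = arctan(15/3) ≈ 78.69°
pole at origin: |s| = 15, ∠ = 90.00° (in denominator)
|G| = 100 / 229.46 ≈ 0.43581
Gain = 20 log₁₀(0.43581) ≈ -7.21 dB
∠G = 0.00° − 168.69° = -168.69°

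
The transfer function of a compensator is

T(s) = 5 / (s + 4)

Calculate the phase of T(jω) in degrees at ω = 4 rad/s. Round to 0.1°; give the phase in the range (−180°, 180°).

-45.0°

Substitute s = j4:
Numerator: 5 = 5 + j0
Denominator: (j4) + 4 = 4 + j4
|N| = √(5² + 0²) ≈ 5, ∠N ≈ 0.00°
|D| = √(4² + 4²) ≈ 5.6569, ∠D ≈ 45.00°
∠T = 0.00° − 45.00° = -45.00°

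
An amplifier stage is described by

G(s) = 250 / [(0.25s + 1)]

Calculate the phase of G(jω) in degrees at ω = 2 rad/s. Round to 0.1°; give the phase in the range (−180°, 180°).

At ω = 2 rad/s:
pole (1 + j2·0.25) = 1 + j0.5 → |·| ≈ 1.118, ∠ ≈ 26.57°
∠G = (0°) − (26.57°) = -26.57°

-26.6°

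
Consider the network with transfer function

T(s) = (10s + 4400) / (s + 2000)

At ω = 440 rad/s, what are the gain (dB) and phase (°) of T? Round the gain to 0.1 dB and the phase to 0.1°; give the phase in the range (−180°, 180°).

9.7 dB, 32.6°

Substitute s = j440:
Numerator: 10(j440) + 4400 = 4400 + j4400
Denominator: (j440) + 2000 = 2000 + j440
|N| = √(4400² + 4400²) ≈ 6222.5, ∠N ≈ 45.00°
|D| = √(2000² + 440²) ≈ 2047.8, ∠D ≈ 12.41°
|T| = 6222.5 / 2047.8 ≈ 3.0386
Gain = 20 log₁₀(3.0386) ≈ 9.65 dB
∠T = 45.00° − 12.41° = 32.59°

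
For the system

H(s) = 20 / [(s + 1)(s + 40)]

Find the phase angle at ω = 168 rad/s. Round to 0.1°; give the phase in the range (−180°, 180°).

-166.3°

At s = jω = j168:
pole (s+1): 1 + j168 → |·| = √(1²+168²) = √28225 ≈ 168, ∠ = arctan(168/1) ≈ 89.66°
pole (s+40): 40 + j168 → |·| = √(40²+168²) = √29824 ≈ 172.7, ∠ = arctan(168/40) ≈ 76.61°
∠H = 0.00° − 166.27° = -166.27°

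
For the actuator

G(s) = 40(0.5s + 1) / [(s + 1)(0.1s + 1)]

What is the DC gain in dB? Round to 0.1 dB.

G(0) = 40 · 1 / 1 = 40
20 log₁₀(40) ≈ 32.04 dB

32.0 dB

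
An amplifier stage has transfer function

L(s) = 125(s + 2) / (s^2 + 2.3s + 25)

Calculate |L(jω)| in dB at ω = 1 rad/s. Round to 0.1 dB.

21.3 dB

At s = jω = j1:
zero (s+2): 2 + j1 → |·| = √(2²+1²) = √5 ≈ 2.2361, ∠ = arctan(1/2) ≈ 26.57°
quadratic: (j1)² + 2.3·j1 + 25 = 24 + j2.3 → |·| ≈ 24.11, ∠ ≈ 5.47°
|L| = 125 · 2.2361 / 24.11 ≈ 11.593
Gain = 20 log₁₀(11.593) ≈ 21.28 dB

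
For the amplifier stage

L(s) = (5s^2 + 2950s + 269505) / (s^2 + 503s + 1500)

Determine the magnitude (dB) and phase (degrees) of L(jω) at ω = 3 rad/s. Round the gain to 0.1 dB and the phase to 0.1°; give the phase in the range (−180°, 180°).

Substitute s = j3:
Numerator: 5(j3)^2 + 2950(j3) + 269505 = 269460 + j8850
Denominator: (j3)^2 + 503(j3) + 1500 = 1491 + j1509
|N| = √(269460² + 8850²) ≈ 2.6961e+05, ∠N ≈ 1.88°
|D| = √(1491² + 1509²) ≈ 2121.4, ∠D ≈ 45.34°
|L| = 2.6961e+05 / 2121.4 ≈ 127.09
Gain = 20 log₁₀(127.09) ≈ 42.08 dB
∠L = 1.88° − 45.34° = -43.46°

42.1 dB, -43.5°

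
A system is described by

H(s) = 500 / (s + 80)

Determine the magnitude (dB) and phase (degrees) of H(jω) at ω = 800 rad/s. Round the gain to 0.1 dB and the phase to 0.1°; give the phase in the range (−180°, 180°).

Substitute s = j800:
Numerator: 500 = 500 + j0
Denominator: (j800) + 80 = 80 + j800
|N| = √(500² + 0²) ≈ 500, ∠N ≈ 0.00°
|D| = √(80² + 800²) ≈ 803.99, ∠D ≈ 84.29°
|H| = 500 / 803.99 ≈ 0.6219
Gain = 20 log₁₀(0.6219) ≈ -4.13 dB
∠H = 0.00° − 84.29° = -84.29°

-4.1 dB, -84.3°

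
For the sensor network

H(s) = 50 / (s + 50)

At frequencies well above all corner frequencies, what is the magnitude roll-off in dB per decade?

-20 dB/decade

Each pole contributes −20 dB/decade at high frequency; each zero contributes +20 dB/decade.
Net: 0 zero(s) − 1 pole(s) → -20 dB/decade.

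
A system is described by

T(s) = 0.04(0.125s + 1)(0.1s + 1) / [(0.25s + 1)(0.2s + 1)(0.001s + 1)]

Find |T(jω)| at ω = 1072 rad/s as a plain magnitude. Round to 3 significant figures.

At ω = 1072 rad/s:
zero (1 + j1072·0.125) = 1 + j134 → |·| ≈ 134, ∠ ≈ 89.57°
zero (1 + j1072·0.1) = 1 + j107.2 → |·| ≈ 107.2, ∠ ≈ 89.47°
pole (1 + j1072·0.25) = 1 + j268 → |·| ≈ 268, ∠ ≈ 89.79°
pole (1 + j1072·0.2) = 1 + j214.4 → |·| ≈ 214.4, ∠ ≈ 89.73°
pole (1 + j1072·0.001) = 1 + j1.072 → |·| ≈ 1.466, ∠ ≈ 46.99°
|T| = 0.04 · 134 · 107.2 / (268 · 214.4 · 1.466) ≈ 0.0068213

0.00682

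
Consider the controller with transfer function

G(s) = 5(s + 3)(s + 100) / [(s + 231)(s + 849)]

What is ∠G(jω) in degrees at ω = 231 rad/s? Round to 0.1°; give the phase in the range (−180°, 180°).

95.6°

At s = jω = j231:
zero (s+3): 3 + j231 → |·| = √(3²+231²) = √53370 ≈ 231.02, ∠ = arctan(231/3) ≈ 89.26°
zero (s+100): 100 + j231 → |·| = √(100²+231²) = √63361 ≈ 251.72, ∠ = arctan(231/100) ≈ 66.59°
pole (s+231): 231 + j231 → |·| = √(231²+231²) = √106722 ≈ 326.68, ∠ = arctan(231/231) ≈ 45.00°
pole (s+849): 849 + j231 → |·| = √(849²+231²) = √774162 ≈ 879.86, ∠ = arctan(231/849) ≈ 15.22°
∠G = 155.85° − 60.22° = 95.63°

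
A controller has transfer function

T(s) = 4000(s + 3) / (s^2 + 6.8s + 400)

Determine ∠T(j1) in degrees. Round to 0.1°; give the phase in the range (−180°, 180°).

17.5°

At s = jω = j1:
zero (s+3): 3 + j1 → |·| = √(3²+1²) = √10 ≈ 3.1623, ∠ = arctan(1/3) ≈ 18.43°
quadratic: (j1)² + 6.8·j1 + 400 = 399 + j6.8 → |·| ≈ 399.06, ∠ ≈ 0.98°
∠T = 18.43° − 0.98° = 17.45°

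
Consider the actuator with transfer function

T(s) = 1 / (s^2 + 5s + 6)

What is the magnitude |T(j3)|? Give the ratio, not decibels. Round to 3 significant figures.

0.0654

Substitute s = j3:
Numerator: 1 = 1 + j0
Denominator: (j3)^2 + 5(j3) + 6 = -3 + j15
|N| = √(1² + 0²) ≈ 1, ∠N ≈ 0.00°
|D| = √(3² + 15²) ≈ 15.297, ∠D ≈ 101.31°
|T| = 1 / 15.297 ≈ 0.065372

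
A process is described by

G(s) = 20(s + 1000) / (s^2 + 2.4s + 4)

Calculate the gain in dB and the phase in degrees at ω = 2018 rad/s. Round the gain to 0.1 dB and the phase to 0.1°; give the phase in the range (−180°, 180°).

At s = jω = j2018:
zero (s+1000): 1000 + j2018 → |·| = √(1000²+2018²) = √5072324 ≈ 2252.2, ∠ = arctan(2018/1000) ≈ 63.64°
quadratic: (j2018)² + 2.4·j2018 + 4 = -4072320 + j4843.2 → |·| ≈ 4.0723e+06, ∠ ≈ 179.93°
|G| = 20 · 2252.2 / 4.0723e+06 ≈ 0.011061
Gain = 20 log₁₀(0.011061) ≈ -39.12 dB
∠G = 63.64° − 179.93° = -116.29°

-39.1 dB, -116.3°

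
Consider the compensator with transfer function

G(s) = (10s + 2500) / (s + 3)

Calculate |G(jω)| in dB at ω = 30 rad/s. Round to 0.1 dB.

Substitute s = j30:
Numerator: 10(j30) + 2500 = 2500 + j300
Denominator: (j30) + 3 = 3 + j30
|N| = √(2500² + 300²) ≈ 2517.9, ∠N ≈ 6.84°
|D| = √(3² + 30²) ≈ 30.15, ∠D ≈ 84.29°
|G| = 2517.9 / 30.15 ≈ 83.512
Gain = 20 log₁₀(83.512) ≈ 38.43 dB

38.4 dB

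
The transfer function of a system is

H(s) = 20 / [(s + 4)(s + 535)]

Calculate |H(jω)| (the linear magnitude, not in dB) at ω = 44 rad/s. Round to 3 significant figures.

At s = jω = j44:
pole (s+4): 4 + j44 → |·| = √(4²+44²) = √1952 ≈ 44.181, ∠ = arctan(44/4) ≈ 84.81°
pole (s+535): 535 + j44 → |·| = √(535²+44²) = √288161 ≈ 536.81, ∠ = arctan(44/535) ≈ 4.70°
|H| = 20 / 23717 ≈ 0.00084328

0.000843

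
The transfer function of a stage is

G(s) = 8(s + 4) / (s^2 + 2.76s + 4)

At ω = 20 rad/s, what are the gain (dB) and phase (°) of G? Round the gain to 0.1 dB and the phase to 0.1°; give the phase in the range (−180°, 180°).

At s = jω = j20:
zero (s+4): 4 + j20 → |·| = √(4²+20²) = √416 ≈ 20.396, ∠ = arctan(20/4) ≈ 78.69°
quadratic: (j20)² + 2.76·j20 + 4 = -396 + j55.2 → |·| ≈ 399.83, ∠ ≈ 172.06°
|G| = 8 · 20.396 / 399.83 ≈ 0.40809
Gain = 20 log₁₀(0.40809) ≈ -7.78 dB
∠G = 78.69° − 172.06° = -93.37°

-7.8 dB, -93.4°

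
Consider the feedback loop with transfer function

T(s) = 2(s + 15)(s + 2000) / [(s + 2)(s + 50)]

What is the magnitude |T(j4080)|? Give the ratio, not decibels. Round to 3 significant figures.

2.23

At s = jω = j4080:
zero (s+15): 15 + j4080 → |·| = √(15²+4080²) = √16646625 ≈ 4080, ∠ = arctan(4080/15) ≈ 89.79°
zero (s+2000): 2000 + j4080 → |·| = √(2000²+4080²) = √20646400 ≈ 4543.8, ∠ = arctan(4080/2000) ≈ 63.89°
pole (s+2): 2 + j4080 → |·| = √(2²+4080²) = √16646404 ≈ 4080, ∠ = arctan(4080/2) ≈ 89.97°
pole (s+50): 50 + j4080 → |·| = √(50²+4080²) = √16648900 ≈ 4080.3, ∠ = arctan(4080/50) ≈ 89.30°
|T| = 2 · 1.8539e+07 / 1.6648e+07 ≈ 2.2272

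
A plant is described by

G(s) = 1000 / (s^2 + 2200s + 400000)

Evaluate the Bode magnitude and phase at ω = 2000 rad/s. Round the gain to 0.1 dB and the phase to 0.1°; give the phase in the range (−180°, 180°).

-75.1 dB, -129.3°

Substitute s = j2000:
Numerator: 1000 = 1000 + j0
Denominator: (j2000)^2 + 2200(j2000) + 400000 = -3600000 + j4400000
|N| = √(1000² + 0²) ≈ 1000, ∠N ≈ 0.00°
|D| = √(3600000² + 4400000²) ≈ 5.6851e+06, ∠D ≈ 129.29°
|G| = 1000 / 5.6851e+06 ≈ 0.0001759
Gain = 20 log₁₀(0.0001759) ≈ -75.09 dB
∠G = 0.00° − 129.29° = -129.29°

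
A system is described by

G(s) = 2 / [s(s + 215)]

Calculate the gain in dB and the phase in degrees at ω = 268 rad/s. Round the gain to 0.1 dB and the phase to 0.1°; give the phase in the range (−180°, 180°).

At s = jω = j268:
pole (s+215): 215 + j268 → |·| = √(215²+268²) = √118049 ≈ 343.58, ∠ = arctan(268/215) ≈ 51.26°
pole at origin: |s| = 268, ∠ = 90.00° (in denominator)
|G| = 2 / 92079 ≈ 2.172e-05
Gain = 20 log₁₀(2.172e-05) ≈ -93.26 dB
∠G = 0.00° − 141.26° = -141.26°

-93.3 dB, -141.3°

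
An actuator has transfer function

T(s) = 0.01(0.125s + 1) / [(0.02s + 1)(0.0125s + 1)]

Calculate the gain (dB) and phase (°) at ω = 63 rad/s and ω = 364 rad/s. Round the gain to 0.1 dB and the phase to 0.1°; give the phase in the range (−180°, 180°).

At ω = 63 rad/s:
zero (1 + j63·0.125) = 1 + j7.875 → |·| ≈ 7.9382, ∠ ≈ 82.76°
pole (1 + j63·0.02) = 1 + j1.26 → |·| ≈ 1.6086, ∠ ≈ 51.56°
pole (1 + j63·0.0125) = 1 + j0.7875 → |·| ≈ 1.2729, ∠ ≈ 38.22°
|T| = 0.01 · 7.9382 / (1.6086 · 1.2729) ≈ 0.038769
Gain = 20 log₁₀(0.038769) ≈ -28.23 dB
∠T = (82.76°) − (51.56° + 38.22°) = -7.02°

At ω = 364 rad/s:
zero (1 + j364·0.125) = 1 + j45.5 → |·| ≈ 45.511, ∠ ≈ 88.74°
pole (1 + j364·0.02) = 1 + j7.28 → |·| ≈ 7.3484, ∠ ≈ 82.18°
pole (1 + j364·0.0125) = 1 + j4.55 → |·| ≈ 4.6586, ∠ ≈ 77.60°
|T| = 0.01 · 45.511 / (7.3484 · 4.6586) ≈ 0.013294
Gain = 20 log₁₀(0.013294) ≈ -37.53 dB
∠T = (88.74°) − (82.18° + 77.60°) = -71.04°

ω = 63: -28.2 dB, -7.0°; ω = 364: -37.5 dB, -71.0°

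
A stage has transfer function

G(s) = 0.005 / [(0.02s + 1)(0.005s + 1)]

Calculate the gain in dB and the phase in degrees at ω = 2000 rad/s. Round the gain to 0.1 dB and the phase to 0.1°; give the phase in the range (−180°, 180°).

-98.1 dB, -172.9°

At ω = 2000 rad/s:
pole (1 + j2000·0.02) = 1 + j40 → |·| ≈ 40.012, ∠ ≈ 88.57°
pole (1 + j2000·0.005) = 1 + j10 → |·| ≈ 10.05, ∠ ≈ 84.29°
|G| = 0.005 · 1 / (40.012 · 10.05) ≈ 1.2434e-05
Gain = 20 log₁₀(1.2434e-05) ≈ -98.11 dB
∠G = (0°) − (88.57° + 84.29°) = -172.86°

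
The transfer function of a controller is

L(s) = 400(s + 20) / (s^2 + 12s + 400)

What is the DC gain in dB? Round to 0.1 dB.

26.0 dB

L(0) = 400·20 / 400 = 20
20 log₁₀(20) ≈ 26.02 dB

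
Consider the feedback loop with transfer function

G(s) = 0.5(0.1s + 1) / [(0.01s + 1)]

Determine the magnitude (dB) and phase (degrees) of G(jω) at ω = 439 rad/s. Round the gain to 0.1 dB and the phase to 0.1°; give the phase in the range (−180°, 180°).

At ω = 439 rad/s:
zero (1 + j439·0.1) = 1 + j43.9 → |·| ≈ 43.911, ∠ ≈ 88.70°
pole (1 + j439·0.01) = 1 + j4.39 → |·| ≈ 4.5025, ∠ ≈ 77.17°
|G| = 0.5 · 43.911 / (4.5025) ≈ 4.8763
Gain = 20 log₁₀(4.8763) ≈ 13.76 dB
∠G = (88.70°) − (77.17°) = 11.53°

13.8 dB, 11.5°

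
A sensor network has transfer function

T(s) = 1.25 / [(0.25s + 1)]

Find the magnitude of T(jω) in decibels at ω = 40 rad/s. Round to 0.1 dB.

At ω = 40 rad/s:
pole (1 + j40·0.25) = 1 + j10 → |·| ≈ 10.05, ∠ ≈ 84.29°
|T| = 1.25 · 1 / (10.05) ≈ 0.12438
Gain = 20 log₁₀(0.12438) ≈ -18.10 dB

-18.1 dB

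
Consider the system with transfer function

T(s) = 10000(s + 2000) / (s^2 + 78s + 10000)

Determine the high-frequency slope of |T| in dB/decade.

-20 dB/decade

Each pole contributes −20 dB/decade at high frequency; each zero contributes +20 dB/decade.
Net: 1 zero(s) − 2 pole(s) → -20 dB/decade.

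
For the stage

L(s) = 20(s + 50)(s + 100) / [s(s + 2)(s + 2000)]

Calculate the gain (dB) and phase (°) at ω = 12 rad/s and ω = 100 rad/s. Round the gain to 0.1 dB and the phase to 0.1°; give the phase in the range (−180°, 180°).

At s = jω = j12:
zero (s+50): 50 + j12 → |·| = √(50²+12²) = √2644 ≈ 51.42, ∠ = arctan(12/50) ≈ 13.50°
zero (s+100): 100 + j12 → |·| = √(100²+12²) = √10144 ≈ 100.72, ∠ = arctan(12/100) ≈ 6.84°
pole (s+2): 2 + j12 → |·| = √(2²+12²) = √148 ≈ 12.166, ∠ = arctan(12/2) ≈ 80.54°
pole (s+2000): 2000 + j12 → |·| = √(2000²+12²) = √4000144 ≈ 2000, ∠ = arctan(12/2000) ≈ 0.34°
pole at origin: |s| = 12, ∠ = 90.00° (in denominator)
|L| = 20 · 5179 / 2.9198e+05 ≈ 0.35475
Gain = 20 log₁₀(0.35475) ≈ -9.00 dB
∠L = 20.34° − 170.88° = -150.54°

At s = jω = j100:
zero (s+50): 50 + j100 → |·| = √(50²+100²) = √12500 ≈ 111.8, ∠ = arctan(100/50) ≈ 63.43°
zero (s+100): 100 + j100 → |·| = √(100²+100²) = √20000 ≈ 141.42, ∠ = arctan(100/100) ≈ 45.00°
pole (s+2): 2 + j100 → |·| = √(2²+100²) = √10004 ≈ 100.02, ∠ = arctan(100/2) ≈ 88.85°
pole (s+2000): 2000 + j100 → |·| = √(2000²+100²) = √4010000 ≈ 2002.5, ∠ = arctan(100/2000) ≈ 2.86°
pole at origin: |s| = 100, ∠ = 90.00° (in denominator)
|L| = 20 · 15811 / 2.0029e+07 ≈ 0.015788
Gain = 20 log₁₀(0.015788) ≈ -36.03 dB
∠L = 108.43° − 181.71° = -73.28°

ω = 12: -9.0 dB, -150.5°; ω = 100: -36.0 dB, -73.3°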